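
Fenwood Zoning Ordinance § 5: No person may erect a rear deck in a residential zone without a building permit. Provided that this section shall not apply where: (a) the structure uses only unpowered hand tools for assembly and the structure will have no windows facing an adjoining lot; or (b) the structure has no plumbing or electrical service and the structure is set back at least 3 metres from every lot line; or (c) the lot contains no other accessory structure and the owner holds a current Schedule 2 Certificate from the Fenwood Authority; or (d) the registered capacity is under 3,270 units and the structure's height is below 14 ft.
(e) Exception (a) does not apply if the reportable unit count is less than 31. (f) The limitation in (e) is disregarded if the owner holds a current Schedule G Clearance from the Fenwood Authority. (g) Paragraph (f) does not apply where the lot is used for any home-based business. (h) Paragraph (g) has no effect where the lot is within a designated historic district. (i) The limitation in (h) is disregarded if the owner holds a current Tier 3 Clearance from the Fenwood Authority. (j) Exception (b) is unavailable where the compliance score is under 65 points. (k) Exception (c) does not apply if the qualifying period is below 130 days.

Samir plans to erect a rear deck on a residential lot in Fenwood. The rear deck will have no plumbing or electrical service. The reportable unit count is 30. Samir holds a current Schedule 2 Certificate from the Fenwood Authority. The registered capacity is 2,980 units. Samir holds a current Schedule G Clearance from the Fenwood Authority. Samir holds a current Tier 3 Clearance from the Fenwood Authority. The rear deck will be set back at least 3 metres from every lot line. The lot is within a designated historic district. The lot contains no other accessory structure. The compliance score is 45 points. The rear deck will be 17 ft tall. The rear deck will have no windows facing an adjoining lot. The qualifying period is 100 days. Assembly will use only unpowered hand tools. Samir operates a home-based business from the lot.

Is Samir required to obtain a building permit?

Exception (a)'s conditions are all satisfied: assembly uses only hand tools; no windows face an adjoining lot. Turning to paragraphs (e)–(i): (e) operates against (a): the reportable unit count is 30, less than the 31 limit. (f) operates (a current Schedule G Clearance is held), but is overridden by (g): (g) operates against (f): a home-based business operates on the lot. (h) would limit (g) — the lot is in a historic district — but (i) sets (h) aside: (i) operates against (h): a current Tier 3 Clearance is held. So (a) is unavailable.
Exception (b) is satisfied on its face — there is no plumbing or electrical service; the setback is at least 3 m on every side. However, paragraph (j) must be considered: (j) is triggered — the compliance score is 45 points, under the 65 points limit. Exception (b) does not apply.
Exception (c)'s conditions are all satisfied: the lot has no other accessory structure; a current Schedule 2 Certificate is held. However, paragraph (k) must be considered: (k) applies — the qualifying period is 100 days, below the 130 days limit. So (c) is unavailable.
Exception (d) fails — the structure's height is 17 ft, not below 14 ft.
No exception applies. The general rule governs.

Yes — Samir must obtain a building permit.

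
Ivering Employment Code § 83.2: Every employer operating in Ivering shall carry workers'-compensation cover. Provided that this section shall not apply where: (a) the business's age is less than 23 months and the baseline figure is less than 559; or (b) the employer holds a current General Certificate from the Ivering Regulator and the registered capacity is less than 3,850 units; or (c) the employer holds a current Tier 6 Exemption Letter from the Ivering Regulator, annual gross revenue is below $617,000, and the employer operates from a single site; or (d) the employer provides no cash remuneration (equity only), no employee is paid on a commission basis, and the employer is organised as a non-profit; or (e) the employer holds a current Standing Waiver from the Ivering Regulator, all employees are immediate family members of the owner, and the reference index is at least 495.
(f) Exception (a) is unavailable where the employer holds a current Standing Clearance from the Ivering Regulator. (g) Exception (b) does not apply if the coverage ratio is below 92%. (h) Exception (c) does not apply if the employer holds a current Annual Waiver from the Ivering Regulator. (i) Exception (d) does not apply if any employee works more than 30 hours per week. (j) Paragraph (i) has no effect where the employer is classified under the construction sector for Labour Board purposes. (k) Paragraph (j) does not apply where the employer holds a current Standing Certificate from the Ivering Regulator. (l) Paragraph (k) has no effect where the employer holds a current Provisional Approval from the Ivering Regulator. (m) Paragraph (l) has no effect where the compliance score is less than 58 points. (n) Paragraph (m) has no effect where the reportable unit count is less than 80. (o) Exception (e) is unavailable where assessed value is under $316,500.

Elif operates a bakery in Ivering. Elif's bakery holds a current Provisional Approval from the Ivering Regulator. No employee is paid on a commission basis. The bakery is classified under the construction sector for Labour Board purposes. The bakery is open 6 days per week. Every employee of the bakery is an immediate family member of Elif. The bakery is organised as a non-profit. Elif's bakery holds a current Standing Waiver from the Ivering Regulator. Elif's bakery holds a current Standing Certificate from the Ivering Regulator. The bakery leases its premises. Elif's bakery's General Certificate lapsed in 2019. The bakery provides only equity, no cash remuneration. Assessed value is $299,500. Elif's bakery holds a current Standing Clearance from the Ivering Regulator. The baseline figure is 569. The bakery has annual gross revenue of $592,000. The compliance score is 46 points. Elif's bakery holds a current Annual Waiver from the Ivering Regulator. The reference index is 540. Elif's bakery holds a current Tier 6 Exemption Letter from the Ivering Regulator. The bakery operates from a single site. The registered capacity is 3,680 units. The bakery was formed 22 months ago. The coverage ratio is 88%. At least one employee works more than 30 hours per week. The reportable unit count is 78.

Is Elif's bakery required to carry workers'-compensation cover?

Exception (a) fails — the baseline figure is 569, not less than 559.
Exception (b) requires that the employer holds a current General Certificate from the Ivering Regulator; but there is no General Certificate in force, so (b) is unavailable.
Exception (c) is satisfied on its face — a current Tier 6 Exemption Letter is held; annual gross revenue is $592,000, below the $617,000 limit; the employer operates from a single site. However, paragraph (h) must be considered: (h) applies — a current Annual Waiver is held. (c) is therefore removed.
All of (d)'s requirements are met (remuneration is equity-only; no employee is paid on commission; the employer is a non-profit). Under paragraphs (i)–(n): (i) would limit (d) — at least one employee exceeds 30 hours/week — but (j) sets (i) aside: (j) operates against (i): the bakery is classified under the construction sector. (k) operates (a current Standing Certificate is held), but is itself disapplied by (l): (l) applies — a current Provisional Approval is held. (m) would limit (l) — the compliance score is 46 points, less than the 58 points limit — but (n) sets (m) aside: (n) applies — the reportable unit count is 78, less than the 80 limit. Exception (d) stands.
Exception (e): a current Standing Waiver is held; every employee is an immediate family member; the reference index is 540, meeting the 495 threshold — every condition holds. But applying paragraph (o): (o) operates against (e): assessed value is $299,500, under the $316,500 limit. (e) is therefore removed.

No — exception (d) applies; Elif's bakery is not required to carry workers'-compensation cover.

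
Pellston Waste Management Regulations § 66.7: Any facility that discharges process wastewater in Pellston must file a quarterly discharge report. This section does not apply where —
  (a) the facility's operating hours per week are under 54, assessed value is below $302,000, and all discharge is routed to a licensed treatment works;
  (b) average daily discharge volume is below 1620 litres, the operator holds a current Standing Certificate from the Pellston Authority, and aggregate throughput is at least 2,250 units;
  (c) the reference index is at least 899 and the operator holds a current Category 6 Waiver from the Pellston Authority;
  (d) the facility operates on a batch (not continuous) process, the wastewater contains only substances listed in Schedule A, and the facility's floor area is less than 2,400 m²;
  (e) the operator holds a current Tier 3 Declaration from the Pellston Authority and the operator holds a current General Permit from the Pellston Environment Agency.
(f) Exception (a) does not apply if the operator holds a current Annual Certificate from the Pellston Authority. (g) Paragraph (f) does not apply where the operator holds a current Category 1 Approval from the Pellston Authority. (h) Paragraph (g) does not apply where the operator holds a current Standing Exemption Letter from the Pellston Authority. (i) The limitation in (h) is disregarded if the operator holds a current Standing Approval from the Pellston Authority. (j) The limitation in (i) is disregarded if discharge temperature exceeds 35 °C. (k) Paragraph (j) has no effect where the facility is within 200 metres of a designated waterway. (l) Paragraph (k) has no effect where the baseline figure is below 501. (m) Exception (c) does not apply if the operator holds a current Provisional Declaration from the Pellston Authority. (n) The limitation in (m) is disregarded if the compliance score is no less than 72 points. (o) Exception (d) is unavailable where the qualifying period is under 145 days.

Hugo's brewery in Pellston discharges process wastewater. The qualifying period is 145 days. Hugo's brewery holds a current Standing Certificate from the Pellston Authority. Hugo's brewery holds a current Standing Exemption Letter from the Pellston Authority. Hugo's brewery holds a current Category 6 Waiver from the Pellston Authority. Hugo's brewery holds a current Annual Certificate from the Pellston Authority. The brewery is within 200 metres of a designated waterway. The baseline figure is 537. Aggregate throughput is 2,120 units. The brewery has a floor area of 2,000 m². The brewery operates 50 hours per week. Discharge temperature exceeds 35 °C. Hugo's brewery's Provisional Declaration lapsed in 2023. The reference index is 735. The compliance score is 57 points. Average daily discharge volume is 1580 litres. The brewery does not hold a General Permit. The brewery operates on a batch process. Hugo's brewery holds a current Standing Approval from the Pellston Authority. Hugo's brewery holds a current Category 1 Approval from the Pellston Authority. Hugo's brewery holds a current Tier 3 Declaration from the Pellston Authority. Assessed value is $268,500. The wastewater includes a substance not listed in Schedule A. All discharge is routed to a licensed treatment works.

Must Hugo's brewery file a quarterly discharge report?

No — exception (a) applies; Hugo's brewery is not required to file a quarterly discharge report.

Exception (a)'s conditions are all satisfied: the facility's operating hours per week are 50, under the 54 limit; assessed value is $268,500, below the $302,000 limit; discharge is routed to a licensed treatment works. Considering the limiting provisions: (f) is triggered (a current Annual Certificate is held), but is displaced by (g): (g) operates against (f): a current Category 1 Approval is held. (h) would limit (g) — a current Standing Exemption Letter is held — but (i) sets (h) aside: (i) is triggered — a current Standing Approval is held. (j) would limit (i) — discharge temperature exceeds 35 °C — but (k) sets (j) aside: (k) operates against (j): the brewery is within 200 m of a designated waterway. (l), which would lift (k), is not triggered — the baseline figure is 537, not below 501. (a) remains available.
Exception (b) requires that aggregate throughput is at least 2,250 units; but aggregate throughput is 2,120 units, short of 2,250 units, so (b) is unavailable.
Exception (c) does not apply: the reference index is 735, short of 899.
Exception (d) does not apply: the wastewater includes a non-Schedule-A substance.
Exception (e) requires that the operator holds a current General Permit from the Pellston Environment Agency; but no General Permit is held, so (e) is unavailable.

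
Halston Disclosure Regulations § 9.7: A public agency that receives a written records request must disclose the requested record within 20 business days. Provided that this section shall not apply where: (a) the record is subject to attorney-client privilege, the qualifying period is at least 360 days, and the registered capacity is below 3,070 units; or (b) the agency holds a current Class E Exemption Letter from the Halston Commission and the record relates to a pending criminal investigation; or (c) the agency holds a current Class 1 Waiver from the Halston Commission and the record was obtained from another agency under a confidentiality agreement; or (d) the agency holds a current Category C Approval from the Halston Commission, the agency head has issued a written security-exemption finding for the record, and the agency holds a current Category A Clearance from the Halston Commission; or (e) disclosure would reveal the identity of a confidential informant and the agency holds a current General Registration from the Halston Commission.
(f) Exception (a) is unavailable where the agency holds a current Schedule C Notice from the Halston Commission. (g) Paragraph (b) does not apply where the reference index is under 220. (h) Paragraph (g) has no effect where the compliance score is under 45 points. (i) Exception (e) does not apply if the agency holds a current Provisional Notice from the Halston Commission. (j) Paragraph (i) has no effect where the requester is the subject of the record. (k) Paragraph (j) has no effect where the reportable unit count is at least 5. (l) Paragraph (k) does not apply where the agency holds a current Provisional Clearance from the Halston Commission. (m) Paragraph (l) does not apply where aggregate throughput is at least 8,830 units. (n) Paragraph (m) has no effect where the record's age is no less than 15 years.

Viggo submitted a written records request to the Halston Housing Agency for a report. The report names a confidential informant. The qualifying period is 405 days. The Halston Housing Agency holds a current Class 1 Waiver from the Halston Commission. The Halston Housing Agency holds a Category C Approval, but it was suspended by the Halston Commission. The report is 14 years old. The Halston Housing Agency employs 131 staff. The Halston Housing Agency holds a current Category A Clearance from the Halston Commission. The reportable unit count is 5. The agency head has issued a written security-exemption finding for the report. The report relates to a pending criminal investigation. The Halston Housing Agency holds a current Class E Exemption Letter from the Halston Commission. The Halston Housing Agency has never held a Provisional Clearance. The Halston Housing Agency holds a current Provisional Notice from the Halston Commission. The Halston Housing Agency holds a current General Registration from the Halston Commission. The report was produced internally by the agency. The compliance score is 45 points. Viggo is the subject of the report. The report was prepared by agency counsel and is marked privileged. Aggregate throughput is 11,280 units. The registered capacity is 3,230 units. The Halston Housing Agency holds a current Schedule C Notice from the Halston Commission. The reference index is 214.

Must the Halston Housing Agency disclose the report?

Yes — the Halston Housing Agency must disclose the report.

Exception (a) fails — the registered capacity is 3,230 units, not below 3,070 units.
All of (b)'s requirements are met (a current Class E Exemption Letter is held; the report relates to a pending investigation). But applying paragraphs (g)–(h): (g) operates against (b): the reference index is 214, under the 220 limit. (h), which would lift (g), is inapplicable — the compliance score is 45 points, not under 45 points. (b) is therefore removed.
Exception (c) does not apply: the report was produced internally.
Exception (d) does not apply: no current Category C Approval is held.
Exception (e) is satisfied on its face — the report names a confidential informant; a current General Registration is held. But: (i) operates — a current Provisional Notice is held. (j) applies (Viggo is the subject of the report), but yields to (k): (k) operates against (j): the reportable unit count is 5, meeting the 5 threshold. (l), which would lift (k), is inapplicable — the Provisional Clearance is not current. So (e) is unavailable.
No exception displaces § 9.7.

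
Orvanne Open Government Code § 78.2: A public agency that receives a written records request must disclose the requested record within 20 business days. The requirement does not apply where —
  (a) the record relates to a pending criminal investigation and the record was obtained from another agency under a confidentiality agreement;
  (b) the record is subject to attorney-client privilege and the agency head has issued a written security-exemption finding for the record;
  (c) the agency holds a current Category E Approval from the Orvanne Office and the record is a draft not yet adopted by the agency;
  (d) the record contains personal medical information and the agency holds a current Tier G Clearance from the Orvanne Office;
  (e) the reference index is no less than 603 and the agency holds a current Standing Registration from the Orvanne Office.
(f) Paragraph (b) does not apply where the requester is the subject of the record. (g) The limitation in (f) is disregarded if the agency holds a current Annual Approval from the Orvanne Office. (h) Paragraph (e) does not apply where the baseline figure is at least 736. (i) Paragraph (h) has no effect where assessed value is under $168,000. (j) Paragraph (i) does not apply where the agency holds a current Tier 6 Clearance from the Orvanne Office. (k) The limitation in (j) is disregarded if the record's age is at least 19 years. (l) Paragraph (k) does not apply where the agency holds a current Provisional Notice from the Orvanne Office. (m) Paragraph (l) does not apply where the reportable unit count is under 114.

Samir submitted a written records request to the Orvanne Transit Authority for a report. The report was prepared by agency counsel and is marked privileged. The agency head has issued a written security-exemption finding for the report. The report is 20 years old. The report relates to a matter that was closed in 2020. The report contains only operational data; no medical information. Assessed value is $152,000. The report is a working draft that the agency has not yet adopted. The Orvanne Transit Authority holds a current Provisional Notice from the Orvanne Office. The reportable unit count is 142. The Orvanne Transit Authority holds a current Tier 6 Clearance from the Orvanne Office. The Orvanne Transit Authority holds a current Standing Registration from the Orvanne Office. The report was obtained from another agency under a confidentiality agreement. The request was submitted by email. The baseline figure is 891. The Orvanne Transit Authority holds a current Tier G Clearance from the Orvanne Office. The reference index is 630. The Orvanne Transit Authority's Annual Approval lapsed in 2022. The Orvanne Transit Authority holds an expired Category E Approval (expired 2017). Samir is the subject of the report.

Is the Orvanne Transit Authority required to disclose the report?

Yes — the Orvanne Transit Authority must disclose the report.

Exception (a) fails — the report relates to a closed matter.
Exception (b)'s conditions are all satisfied: the report is privileged; a written security-exemption finding has been issued. Turning to paragraphs (f)–(g): (f) is engaged — Samir is the subject of the report. (g) is not engaged (no current Annual Approval is held), so (f) stands. So (b) is unavailable.
Exception (c) fails — the Category E Approval is not current.
Exception (d) does not apply: the report contains only operational data.
All of (e)'s requirements are met (the reference index is 630, meeting the 603 threshold; a current Standing Registration is held). Turning to paragraphs (h)–(m): (h) is engaged — the baseline figure is 891, meeting the 736 threshold. (i) is triggered (assessed value is $152,000, under the $168,000 limit), but yields to (j): (j) operates — a current Tier 6 Clearance is held. (k) would limit (j) — the record's age is 20 years, meeting the 19 years threshold — but (l) sets (k) aside: (l) is triggered — a current Provisional Notice is held. (m) is inapplicable (the reportable unit count is 142, not under 114), so (l) stands. (e) is therefore removed.
No exception displaces § 78.2.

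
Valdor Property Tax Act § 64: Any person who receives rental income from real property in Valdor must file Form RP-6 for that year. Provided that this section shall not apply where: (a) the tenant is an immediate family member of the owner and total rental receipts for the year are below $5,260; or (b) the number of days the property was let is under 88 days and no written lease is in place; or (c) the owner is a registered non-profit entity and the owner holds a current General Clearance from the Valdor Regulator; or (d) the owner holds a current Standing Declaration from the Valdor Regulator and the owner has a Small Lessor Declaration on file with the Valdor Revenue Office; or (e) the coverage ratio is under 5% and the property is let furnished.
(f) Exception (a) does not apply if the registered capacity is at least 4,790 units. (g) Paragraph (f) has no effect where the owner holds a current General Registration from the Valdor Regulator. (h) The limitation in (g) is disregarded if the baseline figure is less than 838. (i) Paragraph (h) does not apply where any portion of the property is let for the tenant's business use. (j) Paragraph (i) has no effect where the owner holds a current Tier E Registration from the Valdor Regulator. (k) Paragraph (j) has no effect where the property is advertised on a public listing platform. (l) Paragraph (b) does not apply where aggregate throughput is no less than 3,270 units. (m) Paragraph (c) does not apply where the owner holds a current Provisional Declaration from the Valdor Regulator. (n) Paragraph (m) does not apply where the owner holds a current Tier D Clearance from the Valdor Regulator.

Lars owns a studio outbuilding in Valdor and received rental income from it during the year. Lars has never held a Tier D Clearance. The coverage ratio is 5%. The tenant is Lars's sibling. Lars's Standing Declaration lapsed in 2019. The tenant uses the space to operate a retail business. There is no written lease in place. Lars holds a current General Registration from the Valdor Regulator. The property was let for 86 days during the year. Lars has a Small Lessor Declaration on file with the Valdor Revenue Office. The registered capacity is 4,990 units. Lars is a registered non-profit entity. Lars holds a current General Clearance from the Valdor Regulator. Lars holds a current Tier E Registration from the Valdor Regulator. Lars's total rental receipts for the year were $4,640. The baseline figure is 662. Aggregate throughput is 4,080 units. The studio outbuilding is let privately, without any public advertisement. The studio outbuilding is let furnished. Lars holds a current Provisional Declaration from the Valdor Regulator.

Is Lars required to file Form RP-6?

Yes — Lars must file Form RP-6.

All of (a)'s requirements are met (the tenant is an immediate family member; total rental receipts for the year are $4,640, below the $5,260 limit). Turning to paragraphs (f)–(k): (f) operates against (a): the registered capacity is 4,990 units, meeting the 4,790 units threshold. (g) is triggered (a current General Registration is held), but is overridden by (h): (h) operates against (g): the baseline figure is 662, less than the 838 limit. (i) would limit (h) — the space is let for business use — but (j) sets (i) aside: (j) operates — a current Tier E Registration is held. (k) is not triggered (the property is let privately without advertisement), so (j) stands. (a) is therefore removed.
All of (b)'s requirements are met (the number of days the property was let is 86 days, under the 88 days limit; there is no written lease). However, paragraph (l) must be considered: (l) is engaged — aggregate throughput is 4,080 units, meeting the 3,270 units threshold. (b) is therefore removed.
Exception (c) is satisfied on its face — Lars is a registered non-profit; a current General Clearance is held. But applying paragraphs (m)–(n): (m) is engaged — a current Provisional Declaration is held. (n) is inapplicable (the Tier D Clearance is not current), so (m) stands. (c) is therefore removed.
Exception (d) fails — no current Standing Declaration is held.
Exception (e) does not apply: the coverage ratio is 5%, not under 5%.
No exception applies. The general rule governs.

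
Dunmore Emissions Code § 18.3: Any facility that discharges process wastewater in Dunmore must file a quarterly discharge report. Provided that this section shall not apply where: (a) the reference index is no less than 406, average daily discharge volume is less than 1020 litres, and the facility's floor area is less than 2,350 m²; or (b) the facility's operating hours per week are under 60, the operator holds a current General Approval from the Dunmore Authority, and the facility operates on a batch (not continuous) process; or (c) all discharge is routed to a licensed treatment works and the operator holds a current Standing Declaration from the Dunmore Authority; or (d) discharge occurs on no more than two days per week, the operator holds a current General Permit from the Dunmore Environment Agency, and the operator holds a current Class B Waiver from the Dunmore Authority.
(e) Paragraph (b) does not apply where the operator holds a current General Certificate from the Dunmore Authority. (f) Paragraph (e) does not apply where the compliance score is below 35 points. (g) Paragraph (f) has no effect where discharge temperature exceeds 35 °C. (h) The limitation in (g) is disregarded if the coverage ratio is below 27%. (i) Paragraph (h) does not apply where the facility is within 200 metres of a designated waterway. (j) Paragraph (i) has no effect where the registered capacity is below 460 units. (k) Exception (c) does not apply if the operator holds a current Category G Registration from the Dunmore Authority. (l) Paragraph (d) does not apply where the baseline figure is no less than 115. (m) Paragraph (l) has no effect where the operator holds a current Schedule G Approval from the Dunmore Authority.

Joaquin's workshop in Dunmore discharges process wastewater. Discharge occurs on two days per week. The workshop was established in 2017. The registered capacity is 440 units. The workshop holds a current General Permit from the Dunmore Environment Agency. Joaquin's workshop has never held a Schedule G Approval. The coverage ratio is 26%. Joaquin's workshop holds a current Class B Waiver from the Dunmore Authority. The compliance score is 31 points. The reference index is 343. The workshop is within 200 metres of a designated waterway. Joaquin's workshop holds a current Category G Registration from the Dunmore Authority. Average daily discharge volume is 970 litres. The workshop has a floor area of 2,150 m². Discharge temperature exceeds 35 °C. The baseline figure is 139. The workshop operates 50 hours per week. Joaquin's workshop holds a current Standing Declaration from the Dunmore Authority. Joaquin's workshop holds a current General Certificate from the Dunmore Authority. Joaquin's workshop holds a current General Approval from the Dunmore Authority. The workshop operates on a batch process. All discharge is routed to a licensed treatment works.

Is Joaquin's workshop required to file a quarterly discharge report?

Exception (a) fails — the reference index is 343, short of 406.
Exception (b): the facility's operating hours per week are 50, under the 60 limit; a current General Approval is held; the facility operates on a batch process — every condition holds. As to paragraphs (e)–(j): (e) would limit (b) — a current General Certificate is held — but (f) sets (e) aside: (f) operates against (e): the compliance score is 31 points, below the 35 points limit. (g) would limit (f) — discharge temperature exceeds 35 °C — but (h) sets (g) aside: (h) operates — the coverage ratio is 26%, below the 27% limit. (i) operates (the workshop is within 200 m of a designated waterway), but is overridden by (j): (j) operates against (i): the registered capacity is 440 units, below the 460 units limit. Exception (b) stands.
All of (c)'s requirements are met (discharge is routed to a licensed treatment works; a current Standing Declaration is held). But applying paragraph (k): (k) operates against (c): a current Category G Registration is held. Exception (c) does not apply.
All of (d)'s requirements are met (discharge occurs on no more than two days per week; a current General Permit is held; a current Class B Waiver is held). Turning to paragraphs (l)–(m): (l) operates against (d): the baseline figure is 139, meeting the 115 threshold. (m), which would lift (l), is inapplicable — there is no Schedule G Approval in force. So (d) is unavailable.

No — exception (b) applies; Joaquin's workshop is not required to file a quarterly discharge report.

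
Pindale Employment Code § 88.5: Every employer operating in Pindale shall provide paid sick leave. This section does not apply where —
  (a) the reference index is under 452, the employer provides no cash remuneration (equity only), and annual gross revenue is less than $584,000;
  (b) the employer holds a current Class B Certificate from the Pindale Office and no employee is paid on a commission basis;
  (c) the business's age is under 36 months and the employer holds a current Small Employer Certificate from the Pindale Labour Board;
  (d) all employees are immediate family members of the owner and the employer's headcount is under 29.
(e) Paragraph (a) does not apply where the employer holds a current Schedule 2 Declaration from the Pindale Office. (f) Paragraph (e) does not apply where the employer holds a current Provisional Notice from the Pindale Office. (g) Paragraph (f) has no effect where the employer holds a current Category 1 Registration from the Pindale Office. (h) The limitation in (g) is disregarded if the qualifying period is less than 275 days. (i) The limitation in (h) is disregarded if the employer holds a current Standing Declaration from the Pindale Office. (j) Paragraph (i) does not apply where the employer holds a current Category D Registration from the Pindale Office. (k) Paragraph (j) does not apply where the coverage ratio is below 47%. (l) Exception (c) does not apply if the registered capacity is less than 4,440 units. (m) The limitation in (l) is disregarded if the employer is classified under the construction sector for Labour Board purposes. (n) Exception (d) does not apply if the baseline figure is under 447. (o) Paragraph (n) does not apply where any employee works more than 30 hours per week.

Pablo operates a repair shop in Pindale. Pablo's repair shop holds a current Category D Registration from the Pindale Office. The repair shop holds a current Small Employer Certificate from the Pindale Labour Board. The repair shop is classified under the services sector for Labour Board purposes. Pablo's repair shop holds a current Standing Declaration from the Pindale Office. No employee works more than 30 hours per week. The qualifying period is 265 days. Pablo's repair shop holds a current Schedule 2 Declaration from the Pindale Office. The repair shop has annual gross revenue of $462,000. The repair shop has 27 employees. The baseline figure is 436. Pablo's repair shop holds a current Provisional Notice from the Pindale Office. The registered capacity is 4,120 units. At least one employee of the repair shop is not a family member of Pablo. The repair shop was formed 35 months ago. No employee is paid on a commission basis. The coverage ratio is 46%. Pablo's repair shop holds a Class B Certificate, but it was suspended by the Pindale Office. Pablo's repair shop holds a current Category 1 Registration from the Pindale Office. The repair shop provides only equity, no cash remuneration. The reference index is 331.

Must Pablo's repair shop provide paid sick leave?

All of (a)'s requirements are met (the reference index is 331, under the 452 limit; remuneration is equity-only; annual gross revenue is $462,000, less than the $584,000 limit). But: (e) operates against (a): a current Schedule 2 Declaration is held. (f) operates (a current Provisional Notice is held), but is itself disapplied by (g): (g) operates against (f): a current Category 1 Registration is held. (h) operates (the qualifying period is 265 days, less than the 275 days limit), but yields to (i): (i) applies — a current Standing Declaration is held. (j) would limit (i) — a current Category D Registration is held — but (k) sets (j) aside: (k) operates against (j): the coverage ratio is 46%, below the 47% limit. (a) is therefore removed.
Exception (b) fails — the Class B Certificate is not current.
Exception (c) is satisfied on its face — the business's age is 35 months, under the 36 months limit; a current Small Employer Certificate is held. But applying paragraphs (l)–(m): (l) operates against (c): the registered capacity is 4,120 units, less than the 4,440 units limit. (m) does not operate here (the repair shop is classified under the services sector), so (l) stands. (c) is therefore removed.
Exception (d) does not apply: at least one employee is not a family member.
None of the exceptions is available; § 88.5 applies in full.

Yes — Pablo's repair shop must provide paid sick leave.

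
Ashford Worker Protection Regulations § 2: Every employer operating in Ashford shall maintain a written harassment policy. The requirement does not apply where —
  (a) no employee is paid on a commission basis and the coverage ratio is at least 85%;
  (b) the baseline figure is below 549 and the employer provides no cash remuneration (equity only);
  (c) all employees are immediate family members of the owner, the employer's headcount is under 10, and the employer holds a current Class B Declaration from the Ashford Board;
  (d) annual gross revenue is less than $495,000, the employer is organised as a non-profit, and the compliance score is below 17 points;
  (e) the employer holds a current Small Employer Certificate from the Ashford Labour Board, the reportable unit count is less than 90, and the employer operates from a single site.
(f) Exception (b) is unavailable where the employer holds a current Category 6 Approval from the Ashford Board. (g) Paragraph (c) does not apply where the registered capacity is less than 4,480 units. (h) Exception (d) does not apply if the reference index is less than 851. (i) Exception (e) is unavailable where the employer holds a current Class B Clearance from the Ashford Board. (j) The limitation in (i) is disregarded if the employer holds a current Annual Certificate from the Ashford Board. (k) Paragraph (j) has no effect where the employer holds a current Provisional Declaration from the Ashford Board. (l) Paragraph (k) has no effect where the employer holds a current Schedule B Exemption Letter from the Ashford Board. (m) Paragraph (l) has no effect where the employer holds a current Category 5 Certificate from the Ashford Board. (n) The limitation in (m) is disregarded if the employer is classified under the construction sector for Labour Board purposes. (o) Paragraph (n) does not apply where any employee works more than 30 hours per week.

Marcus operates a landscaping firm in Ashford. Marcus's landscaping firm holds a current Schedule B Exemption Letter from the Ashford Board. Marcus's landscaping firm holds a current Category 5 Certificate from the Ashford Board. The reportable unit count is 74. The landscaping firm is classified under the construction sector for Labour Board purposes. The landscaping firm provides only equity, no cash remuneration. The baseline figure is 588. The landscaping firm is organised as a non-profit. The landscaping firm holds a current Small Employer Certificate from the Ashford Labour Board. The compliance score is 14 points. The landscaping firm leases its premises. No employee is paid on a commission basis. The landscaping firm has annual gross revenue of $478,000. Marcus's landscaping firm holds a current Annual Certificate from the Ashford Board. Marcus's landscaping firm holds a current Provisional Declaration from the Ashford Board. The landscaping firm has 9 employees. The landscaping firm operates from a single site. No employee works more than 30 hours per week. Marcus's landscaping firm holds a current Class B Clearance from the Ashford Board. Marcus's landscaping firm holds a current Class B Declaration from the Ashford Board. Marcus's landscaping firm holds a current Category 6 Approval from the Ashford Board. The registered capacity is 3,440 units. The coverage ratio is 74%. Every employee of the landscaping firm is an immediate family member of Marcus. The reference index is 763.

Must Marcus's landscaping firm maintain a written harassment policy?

No — exception (e) applies; Marcus's landscaping firm is not required to maintain a written harassment policy.

Exception (a) fails — the coverage ratio is 74%, short of 85%.
Exception (b) does not apply: the baseline figure is 588, not below 549.
Exception (c) is satisfied on its face — every employee is an immediate family member; the employer's headcount is 9, under the 10 limit; a current Class B Declaration is held. But: (g) operates — the registered capacity is 3,440 units, less than the 4,480 units limit. So (c) is unavailable.
Exception (d): annual gross revenue is $478,000, less than the $495,000 limit; the employer is a non-profit; the compliance score is 14 points, below the 17 points limit — every condition holds. Turning to paragraph (h): (h) operates against (d): the reference index is 763, less than the 851 limit. (d) is therefore removed.
Exception (e)'s conditions are all satisfied: a current Small Employer Certificate is held; the reportable unit count is 74, less than the 90 limit; the employer operates from a single site. Considering the limiting provisions: (i) operates (a current Class B Clearance is held), but is displaced by (j): (j) operates — a current Annual Certificate is held. (k) would limit (j) — a current Provisional Declaration is held — but (l) sets (k) aside: (l) operates against (k): a current Schedule B Exemption Letter is held. (m) would limit (l) — a current Category 5 Certificate is held — but (n) sets (m) aside: (n) operates — the landscaping firm is classified under the construction sector. (o) is not engaged (no employee exceeds 30 hours/week), so (n) stands. Exception (e) stands.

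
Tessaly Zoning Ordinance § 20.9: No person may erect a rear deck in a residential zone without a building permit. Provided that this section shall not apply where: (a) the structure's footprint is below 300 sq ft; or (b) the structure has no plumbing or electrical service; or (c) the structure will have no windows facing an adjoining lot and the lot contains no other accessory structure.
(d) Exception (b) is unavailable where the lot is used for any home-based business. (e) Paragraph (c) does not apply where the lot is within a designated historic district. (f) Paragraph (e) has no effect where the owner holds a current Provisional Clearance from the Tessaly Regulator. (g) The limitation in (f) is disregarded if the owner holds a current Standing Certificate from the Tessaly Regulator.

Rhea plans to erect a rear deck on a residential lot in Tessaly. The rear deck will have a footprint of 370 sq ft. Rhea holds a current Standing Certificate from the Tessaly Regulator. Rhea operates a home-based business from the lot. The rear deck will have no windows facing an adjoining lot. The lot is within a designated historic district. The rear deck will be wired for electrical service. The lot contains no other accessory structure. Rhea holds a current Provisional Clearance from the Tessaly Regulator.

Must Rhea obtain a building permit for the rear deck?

Exception (a) fails — the structure's footprint is 370 sq ft, not below 300 sq ft.
Exception (b) fails — electrical service is planned.
All of (c)'s requirements are met (no windows face an adjoining lot; the lot has no other accessory structure). But applying paragraphs (e)–(g): (e) is triggered — the lot is in a historic district. (f) applies (a current Provisional Clearance is held), but is displaced by (g): (g) operates against (f): a current Standing Certificate is held. (c) is therefore removed.
No exception is made out. Rhea falls within the general rule.

Yes — Rhea must obtain a building permit.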